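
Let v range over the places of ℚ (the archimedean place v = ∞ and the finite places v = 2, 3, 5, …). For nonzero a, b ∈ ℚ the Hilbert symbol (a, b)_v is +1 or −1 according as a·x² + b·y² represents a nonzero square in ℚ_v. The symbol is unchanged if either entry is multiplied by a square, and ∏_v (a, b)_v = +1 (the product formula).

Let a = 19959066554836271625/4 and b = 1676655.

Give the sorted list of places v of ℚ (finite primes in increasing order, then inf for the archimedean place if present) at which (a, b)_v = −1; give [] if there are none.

[5, 19]

(a, b) ≡ (1304065, 186295) mod (ℚ^×)²; places V = {2, 3, 5, 7, 19, 37, 53, ∞}.
(a,b)_∞: sgn(1304065)=+, sgn(186295)=+, so +1.
(a,b)_53: α=3, u≡1; β=1, v≡47 (mod 53); (1|53)=+1, (47|53)=+1; sign (−1)^0·+1^1·+1^3 = +1.
(a,b)_3: α=2, u≡1; β=2, v≡1 (mod 3); (1|3)=+1, (1|3)=+1; sign (−1)^0·+1^2·+1^2 = +1.
(a,b)_7: α=3, u≡4; β=0, v≡1 (mod 7); (4|7)=+1, (1|7)=+1; sign (−1)^0·+1^0·+1^3 = +1.
(a,b)_37: α=3, u≡34; β=1, v≡27 (mod 37); (34|37)=+1, (27|37)=+1; sign (−1)^0·+1^1·+1^3 = +1.
(a,b)_5: α=3, u≡2; β=1, v≡1 (mod 5); (2|5)=-1, (1|5)=+1; sign (−1)^0·-1^1·+1^3 = -1.
(a,b)_2: α=-2, β=0; u≡1, v≡7 (mod 8); ε(u)ε(v)=0·1, αω(v)=-2·0, βω(u)=0·0; sum ≡ 0  ⇒  +1.
(a,b)_19: α=3, u≡7; β=1, v≡9 (mod 19); (7|19)=+1, (9|19)=+1; sign (−1)^1·+1^1·+1^3 = -1.
|Ram(1304065, 186295)| = 2, even; anisotropic at {5, 19}.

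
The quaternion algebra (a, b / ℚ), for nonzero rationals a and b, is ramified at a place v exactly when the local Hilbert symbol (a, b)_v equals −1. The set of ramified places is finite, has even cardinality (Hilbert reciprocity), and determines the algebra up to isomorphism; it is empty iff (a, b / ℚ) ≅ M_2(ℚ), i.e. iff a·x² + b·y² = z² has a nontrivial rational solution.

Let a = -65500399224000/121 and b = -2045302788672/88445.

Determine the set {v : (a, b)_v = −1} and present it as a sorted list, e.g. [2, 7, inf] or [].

[13, 29, 31, inf]

Mod squares: a ≡ -58435, b ≡ -1885. Check v ∈ {∞, 2, 3, 5, 7, 11, 13, 19, 29, 31}.
v=11: a=11^-2·(≡7), b=11^2·(≡10) mod 11; (7|11)=-1, (10|11)=-1; (−1)^{-2·2·5}·(-1)^2·(-1)^-2 = +1.
v=19: a=19^0·(≡16), b=19^-2·(≡12) mod 19; (16|19)=+1, (12|19)=-1; (−1)^{0·-2·9}·(+1)^-2·(-1)^0 = +1.
v=13: a=13^1·(≡9), b=13^1·(≡11) mod 13; (9|13)=+1, (11|13)=-1; (−1)^{1·1·6}·(+1)^1·(-1)^1 = -1.
v=2: v_2(a)=6, v_2(b)=6; units ≡ 5, 3 (mod 8); ε·ε+αω+βω = 0·1+6·1+6·1 ≡ 0  ⇒  (a,b)_2 = +1.
v=7: a=7^0·(≡4), b=7^-2·(≡3) mod 7; (4|7)=+1, (3|7)=-1; (−1)^{0·-2·3}·(+1)^-2·(-1)^0 = +1.
v=5: a=5^3·(≡3), b=5^-1·(≡2) mod 5; (3|5)=-1, (2|5)=-1; (−1)^{3·-1·2}·(-1)^-1·(-1)^3 = +1.
v=29: a=29^1·(≡8), b=29^1·(≡1) mod 29; (8|29)=-1, (1|29)=+1; (−1)^{1·1·14}·(-1)^1·(+1)^1 = -1.
v=31: a=31^3·(≡12), b=31^2·(≡23) mod 31; (12|31)=-1, (23|31)=-1; (−1)^{3·2·15}·(-1)^2·(-1)^3 = -1.
v=3: a=3^6·(≡2), b=3^6·(≡2) mod 3; (2|3)=-1, (2|3)=-1; (−1)^{6·6·1}·(-1)^6·(-1)^6 = +1.
v=∞: -58435 < 0 and -1885 < 0  ⇒  (a,b)_∞ = -1.
|Ram(-58435, -1885)| = 4, even; anisotropic at {13, 29, 31, ∞}.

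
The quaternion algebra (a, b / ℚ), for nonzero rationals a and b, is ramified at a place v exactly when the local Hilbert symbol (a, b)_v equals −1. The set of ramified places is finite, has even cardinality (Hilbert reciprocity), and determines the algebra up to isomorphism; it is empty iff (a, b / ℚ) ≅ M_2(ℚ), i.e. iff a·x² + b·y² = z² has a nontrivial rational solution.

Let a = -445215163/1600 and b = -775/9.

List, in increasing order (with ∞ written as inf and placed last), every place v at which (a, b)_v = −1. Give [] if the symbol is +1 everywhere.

[23, 29, 31, inf]

Mod squares: a ≡ -667, b ≡ -31. Check v ∈ {∞, 2, 3, 5, 19, 23, 29, 31, 43}.
v=3: a=3^0·(≡2), b=3^-2·(≡2) mod 3; (2|3)=-1, (2|3)=-1; (−1)^{0·-2·1}·(-1)^-2·(-1)^0 = +1.
v=5: a=5^-2·(≡3), b=5^2·(≡1) mod 5; (3|5)=-1, (1|5)=+1; (−1)^{-2·2·2}·(-1)^2·(+1)^-2 = +1.
v=∞: -667 < 0 and -31 < 0  ⇒  (a,b)_∞ = -1.
v=29: a=29^1·(≡1), b=29^0·(≡17) mod 29; (1|29)=+1, (17|29)=-1; (−1)^{1·0·14}·(+1)^0·(-1)^1 = -1.
v=23: a=23^1·(≡22), b=23^0·(≡11) mod 23; (22|23)=-1, (11|23)=-1; (−1)^{1·0·11}·(-1)^0·(-1)^1 = -1.
v=43: a=43^2·(≡11), b=43^0·(≡19) mod 43; (11|43)=+1, (19|43)=-1; (−1)^{2·0·21}·(+1)^0·(-1)^2 = +1.
v=31: a=31^0·(≡27), b=31^1·(≡11) mod 31; (27|31)=-1, (11|31)=-1; (−1)^{0·1·15}·(-1)^1·(-1)^0 = -1.
v=2: v_2(a)=-6, v_2(b)=0; units ≡ 5, 1 (mod 8); ε·ε+αω+βω = 0·0+-6·0+0·1 ≡ 0  ⇒  (a,b)_2 = +1.
v=19: a=19^2·(≡16), b=19^0·(≡11) mod 19; (16|19)=+1, (11|19)=+1; (−1)^{2·0·9}·(+1)^0·(+1)^2 = +1.
(-667, -31 / ℚ) ramifies at {23, 29, 31, ∞}: a division algebra.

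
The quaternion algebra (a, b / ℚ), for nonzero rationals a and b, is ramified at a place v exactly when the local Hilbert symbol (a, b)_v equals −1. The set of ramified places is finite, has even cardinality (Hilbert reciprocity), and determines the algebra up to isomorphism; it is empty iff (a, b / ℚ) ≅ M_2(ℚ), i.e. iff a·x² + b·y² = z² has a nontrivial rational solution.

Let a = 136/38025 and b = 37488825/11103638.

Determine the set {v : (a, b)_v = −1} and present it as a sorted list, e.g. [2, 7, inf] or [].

Mod squares: a ≡ 34, b ≡ 3094. Check v ∈ {∞, 2, 3, 5, 7, 11, 13, 17, 19}.
v=2: v_2(a)=3, v_2(b)=-1; units ≡ 1, 3 (mod 8); ε·ε+αω+βω = 0·1+3·1+-1·0 ≡ 1  ⇒  (a,b)_2 = -1.
v=5: a=5^-2·(≡1), b=5^2·(≡1) mod 5; (1|5)=+1, (1|5)=+1; (−1)^{-2·2·2}·(+1)^2·(+1)^-2 = +1.
v=∞: 34 > 0 and 3094 > 0  ⇒  (a,b)_∞ = +1.
v=19: a=19^0·(≡10), b=19^-2·(≡6) mod 19; (10|19)=-1, (6|19)=+1; (−1)^{0·-2·9}·(-1)^-2·(+1)^0 = +1.
v=3: a=3^-2·(≡1), b=3^6·(≡1) mod 3; (1|3)=+1, (1|3)=+1; (−1)^{-2·6·1}·(+1)^6·(+1)^-2 = +1.
v=13: a=13^-2·(≡8), b=13^-3·(≡1) mod 13; (8|13)=-1, (1|13)=+1; (−1)^{-2·-3·6}·(-1)^-3·(+1)^-2 = -1.
v=11: a=11^0·(≡9), b=11^2·(≡3) mod 11; (9|11)=+1, (3|11)=+1; (−1)^{0·2·5}·(+1)^2·(+1)^0 = +1.
v=17: a=17^1·(≡15), b=17^1·(≡12) mod 17; (15|17)=+1, (12|17)=-1; (−1)^{1·1·8}·(+1)^1·(-1)^1 = -1.
v=7: a=7^0·(≡3), b=7^-1·(≡4) mod 7; (3|7)=-1, (4|7)=+1; (−1)^{0·-1·3}·(-1)^-1·(+1)^0 = -1.
|Ram(34, 3094)| = 4, even; anisotropic at {2, 7, 13, 17}.

[2, 7, 13, 17]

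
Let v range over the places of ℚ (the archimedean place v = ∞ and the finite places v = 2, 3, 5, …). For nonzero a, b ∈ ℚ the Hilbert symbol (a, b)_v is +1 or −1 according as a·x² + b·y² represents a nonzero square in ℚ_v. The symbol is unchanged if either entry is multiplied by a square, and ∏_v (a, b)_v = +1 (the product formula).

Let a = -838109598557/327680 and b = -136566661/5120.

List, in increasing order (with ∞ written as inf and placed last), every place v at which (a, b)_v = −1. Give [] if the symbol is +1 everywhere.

[2, 5, 17, inf]

Mod squares: a ≡ -385, b ≡ -6545. Check v ∈ {∞, 2, 5, 7, 11, 17, 19}.
v=19: a=19^4·(≡10), b=19^2·(≡3) mod 19; (10|19)=-1, (3|19)=-1; (−1)^{4·2·9}·(-1)^2·(-1)^4 = +1.
v=2: v_2(a)=-16, v_2(b)=-10; units ≡ 7, 7 (mod 8); ε·ε+αω+βω = 1·1+-16·0+-10·0 ≡ 1  ⇒  (a,b)_2 = -1.
v=5: a=5^-1·(≡3), b=5^-1·(≡1) mod 5; (3|5)=-1, (1|5)=+1; (−1)^{-1·-1·2}·(-1)^-1·(+1)^-1 = -1.
v=17: a=17^4·(≡12), b=17^3·(≡5) mod 17; (12|17)=-1, (5|17)=-1; (−1)^{4·3·8}·(-1)^3·(-1)^4 = -1.
v=∞: -385 < 0 and -6545 < 0  ⇒  (a,b)_∞ = -1.
v=11: a=11^1·(≡1), b=11^1·(≡2) mod 11; (1|11)=+1, (2|11)=-1; (−1)^{1·1·5}·(+1)^1·(-1)^1 = +1.
v=7: a=7^1·(≡1), b=7^1·(≡3) mod 7; (1|7)=+1, (3|7)=-1; (−1)^{1·1·3}·(+1)^1·(-1)^1 = +1.
Ram(-385, -6545) = {2, 5, 17, ∞}; no ℚ_2-point on the conic.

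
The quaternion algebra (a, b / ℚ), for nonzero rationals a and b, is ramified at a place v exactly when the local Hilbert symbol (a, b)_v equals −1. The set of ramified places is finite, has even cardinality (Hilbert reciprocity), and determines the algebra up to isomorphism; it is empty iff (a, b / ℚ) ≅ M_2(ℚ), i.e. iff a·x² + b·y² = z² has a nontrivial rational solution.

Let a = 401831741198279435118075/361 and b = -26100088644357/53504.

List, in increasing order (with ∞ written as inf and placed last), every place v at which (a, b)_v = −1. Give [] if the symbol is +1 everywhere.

[2, 7, 17, 23]

Mod squares: a ≡ 30107, b ≡ -2717. Check v ∈ {∞, 2, 3, 5, 7, 11, 13, 17, 19, 23}.
v=7: a=7^9·(≡3), b=7^6·(≡5) mod 7; (3|7)=-1, (5|7)=-1; (−1)^{9·6·3}·(-1)^6·(-1)^9 = -1.
v=23: a=23^1·(≡21), b=23^0·(≡11) mod 23; (21|23)=-1, (11|23)=-1; (−1)^{1·0·11}·(-1)^0·(-1)^1 = -1.
v=∞: 30107 > 0 and -2717 < 0  ⇒  (a,b)_∞ = +1.
v=3: a=3^8·(≡2), b=3^10·(≡1) mod 3; (2|3)=-1, (1|3)=+1; (−1)^{8·10·1}·(-1)^10·(+1)^8 = +1.
v=5: a=5^2·(≡3), b=5^0·(≡2) mod 5; (3|5)=-1, (2|5)=-1; (−1)^{2·0·2}·(-1)^0·(-1)^2 = +1.
v=17: a=17^5·(≡11), b=17^2·(≡10) mod 17; (11|17)=-1, (10|17)=-1; (−1)^{5·2·8}·(-1)^2·(-1)^5 = -1.
v=11: a=11^1·(≡9), b=11^-1·(≡10) mod 11; (9|11)=+1, (10|11)=-1; (−1)^{1·-1·5}·(+1)^-1·(-1)^1 = +1.
v=2: v_2(a)=0, v_2(b)=-8; units ≡ 3, 3 (mod 8); ε·ε+αω+βω = 1·1+0·1+-8·1 ≡ 1  ⇒  (a,b)_2 = -1.
v=19: a=19^-2·(≡11), b=19^-1·(≡1) mod 19; (11|19)=+1, (1|19)=+1; (−1)^{-2·-1·9}·(+1)^-1·(+1)^-2 = +1.
v=13: a=13^2·(≡10), b=13^1·(≡1) mod 13; (10|13)=+1, (1|13)=+1; (−1)^{2·1·6}·(+1)^1·(+1)^2 = +1.
Ram(30107, -2717) = {2, 7, 17, 23}; no ℚ_2-point on the conic.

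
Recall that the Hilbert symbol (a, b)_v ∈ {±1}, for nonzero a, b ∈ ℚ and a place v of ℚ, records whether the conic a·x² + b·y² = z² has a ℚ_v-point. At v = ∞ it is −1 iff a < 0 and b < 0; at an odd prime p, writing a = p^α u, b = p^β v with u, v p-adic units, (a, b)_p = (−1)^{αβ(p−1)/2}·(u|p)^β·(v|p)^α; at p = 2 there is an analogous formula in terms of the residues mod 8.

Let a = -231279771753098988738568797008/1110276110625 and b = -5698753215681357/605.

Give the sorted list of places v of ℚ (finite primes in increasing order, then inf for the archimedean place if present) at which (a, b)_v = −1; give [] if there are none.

[2, 13, 17, inf]

Mod squares: a ≡ -330429, b ≡ -65. Check v ∈ {∞, 2, 3, 5, 11, 13, 17, 19, 23, 29, 31, 41}.
v=5: a=5^-4·(≡1), b=5^-1·(≡3) mod 5; (1|5)=+1, (3|5)=-1; (−1)^{-4·-1·2}·(+1)^-1·(-1)^-4 = +1.
v=19: a=19^5·(≡8), b=19^2·(≡7) mod 19; (8|19)=-1, (7|19)=+1; (−1)^{5·2·9}·(-1)^2·(+1)^5 = +1.
v=∞: -330429 < 0 and -65 < 0  ⇒  (a,b)_∞ = -1.
v=13: a=13^2·(≡8), b=13^1·(≡6) mod 13; (8|13)=-1, (6|13)=-1; (−1)^{2·1·6}·(-1)^1·(-1)^2 = -1.
v=31: a=31^3·(≡16), b=31^2·(≡18) mod 31; (16|31)=+1, (18|31)=+1; (−1)^{3·2·15}·(+1)^2·(+1)^3 = +1.
v=11: a=11^-3·(≡2), b=11^-2·(≡3) mod 11; (2|11)=-1, (3|11)=+1; (−1)^{-3·-2·5}·(-1)^-2·(+1)^-3 = +1.
v=29: a=29^-2·(≡14), b=29^0·(≡16) mod 29; (14|29)=-1, (16|29)=+1; (−1)^{-2·0·14}·(-1)^0·(+1)^-2 = +1.
v=41: a=41^4·(≡31), b=41^2·(≡34) mod 41; (31|41)=+1, (34|41)=-1; (−1)^{4·2·20}·(+1)^2·(-1)^4 = +1.
v=3: a=3^-1·(≡2), b=3^2·(≡1) mod 3; (2|3)=-1, (1|3)=+1; (−1)^{-1·2·1}·(-1)^2·(+1)^-1 = +1.
v=2: v_2(a)=4, v_2(b)=0; units ≡ 3, 7 (mod 8); ε·ε+αω+βω = 1·1+4·0+0·1 ≡ 1  ⇒  (a,b)_2 = -1.
v=23: a=23^-2·(≡1), b=23^0·(≡1) mod 23; (1|23)=+1, (1|23)=+1; (−1)^{-2·0·11}·(+1)^0·(+1)^-2 = +1.
v=17: a=17^7·(≡10), b=17^4·(≡6) mod 17; (10|17)=-1, (6|17)=-1; (−1)^{7·4·8}·(-1)^4·(-1)^7 = -1.
(-330429, -65 / ℚ) ramifies at {2, 13, 17, ∞}: a division algebra.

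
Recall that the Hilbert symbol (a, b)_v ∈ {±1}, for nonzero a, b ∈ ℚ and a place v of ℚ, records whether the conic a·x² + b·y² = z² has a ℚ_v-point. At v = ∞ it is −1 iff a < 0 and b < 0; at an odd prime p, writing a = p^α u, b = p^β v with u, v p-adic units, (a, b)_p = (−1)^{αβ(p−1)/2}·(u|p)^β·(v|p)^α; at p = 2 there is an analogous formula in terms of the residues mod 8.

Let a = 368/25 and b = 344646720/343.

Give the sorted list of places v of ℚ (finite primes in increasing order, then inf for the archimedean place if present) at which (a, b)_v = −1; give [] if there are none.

Mod squares: a ≡ 23, b ≡ 34615. Check v ∈ {∞, 2, 3, 5, 7, 11, 23, 43}.
v=2: v_2(a)=4, v_2(b)=6; units ≡ 7, 7 (mod 8); ε·ε+αω+βω = 1·1+4·0+6·0 ≡ 1  ⇒  (a,b)_2 = -1.
v=∞: 23 > 0 and 34615 > 0  ⇒  (a,b)_∞ = +1.
v=5: a=5^-2·(≡3), b=5^1·(≡3) mod 5; (3|5)=-1, (3|5)=-1; (−1)^{-2·1·2}·(-1)^1·(-1)^-2 = -1.
v=7: a=7^0·(≡1), b=7^-3·(≡5) mod 7; (1|7)=+1, (5|7)=-1; (−1)^{0·-3·3}·(+1)^-3·(-1)^0 = +1.
v=3: a=3^0·(≡2), b=3^2·(≡1) mod 3; (2|3)=-1, (1|3)=+1; (−1)^{0·2·1}·(-1)^2·(+1)^0 = +1.
v=43: a=43^0·(≡13), b=43^1·(≡31) mod 43; (13|43)=+1, (31|43)=+1; (−1)^{0·1·21}·(+1)^1·(+1)^0 = +1.
v=23: a=23^1·(≡8), b=23^1·(≡22) mod 23; (8|23)=+1, (22|23)=-1; (−1)^{1·1·11}·(+1)^1·(-1)^1 = +1.
v=11: a=11^0·(≡9), b=11^2·(≡1) mod 11; (9|11)=+1, (1|11)=+1; (−1)^{0·2·5}·(+1)^2·(+1)^0 = +1.
|Ram(23, 34615)| = 2, even; anisotropic at {2, 5}.

[2, 5]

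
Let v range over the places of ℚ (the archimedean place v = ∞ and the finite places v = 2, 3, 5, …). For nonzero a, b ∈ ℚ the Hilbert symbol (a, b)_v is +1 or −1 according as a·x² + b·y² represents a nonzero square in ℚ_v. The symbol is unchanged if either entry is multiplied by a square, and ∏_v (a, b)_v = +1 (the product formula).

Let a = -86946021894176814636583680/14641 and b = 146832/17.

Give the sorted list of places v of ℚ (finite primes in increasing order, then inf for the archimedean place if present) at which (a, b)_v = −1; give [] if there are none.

[17, 29]

(a, b) ≡ (-42010995, 156009) mod (ℚ^×)²; places V = {2, 3, 5, 7, 11, 13, 17, 19, 23, 29, ∞}.
(a,b)_29: α=1, u≡10; β=0, v≡2 (mod 29); (10|29)=-1, (2|29)=-1; sign (−1)^0·-1^0·-1^1 = -1.
(a,b)_3: α=1, u≡2; β=1, v≡1 (mod 3); (2|3)=-1, (1|3)=+1; sign (−1)^1·-1^1·+1^1 = +1.
(a,b)_∞: sgn(-42010995)=−, sgn(156009)=+, so +1.
(a,b)_7: α=4, u≡4; β=1, v≡6 (mod 7); (4|7)=+1, (6|7)=-1; sign (−1)^0·+1^1·-1^4 = +1.
(a,b)_19: α=5, u≡1; β=1, v≡12 (mod 19); (1|19)=+1, (12|19)=-1; sign (−1)^1·+1^1·-1^5 = +1.
(a,b)_2: α=8, β=4; u≡5, v≡1 (mod 8); ε(u)ε(v)=0·0, αω(v)=8·0, βω(u)=4·1; sum ≡ 0  ⇒  +1.
(a,b)_5: α=1, u≡4; β=0, v≡1 (mod 5); (4|5)=+1, (1|5)=+1; sign (−1)^0·+1^0·+1^1 = +1.
(a,b)_23: α=3, u≡12; β=1, v≡17 (mod 23); (12|23)=+1, (17|23)=-1; sign (−1)^1·+1^1·-1^3 = +1.
(a,b)_17: α=3, u≡8; β=-1, v≡3 (mod 17); (8|17)=+1, (3|17)=-1; sign (−1)^0·+1^-1·-1^3 = -1.
(a,b)_11: α=-4, u≡10; β=0, v≡8 (mod 11); (10|11)=-1, (8|11)=-1; sign (−1)^0·-1^0·-1^-4 = +1.
(a,b)_13: α=3, u≡1; β=0, v≡9 (mod 13); (1|13)=+1, (9|13)=+1; sign (−1)^0·+1^0·+1^3 = +1.
Ram(-42010995, 156009) = {17, 29}; no ℚ_17-point on the conic.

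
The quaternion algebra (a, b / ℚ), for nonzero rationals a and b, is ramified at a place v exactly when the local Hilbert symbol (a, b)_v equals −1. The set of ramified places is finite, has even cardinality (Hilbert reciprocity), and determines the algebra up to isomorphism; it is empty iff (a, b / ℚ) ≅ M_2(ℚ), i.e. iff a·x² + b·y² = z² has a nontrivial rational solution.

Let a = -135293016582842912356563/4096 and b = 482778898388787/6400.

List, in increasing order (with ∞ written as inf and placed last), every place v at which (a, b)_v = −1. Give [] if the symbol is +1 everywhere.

(a, b) ≡ (-1153243, 3) mod (ℚ^×)²; places V = {2, 3, 5, 7, 11, 13, 19, 23, 29, ∞}.
(a,b)_19: α=3, u≡18; β=2, v≡8 (mod 19); (18|19)=-1, (8|19)=-1; sign (−1)^0·-1^2·-1^3 = -1.
(a,b)_7: α=3, u≡5; β=2, v≡6 (mod 7); (5|7)=-1, (6|7)=-1; sign (−1)^0·-1^2·-1^3 = -1.
(a,b)_5: α=0, u≡2; β=-2, v≡2 (mod 5); (2|5)=-1, (2|5)=-1; sign (−1)^0·-1^-2·-1^0 = +1.
(a,b)_∞: sgn(-1153243)=−, sgn(3)=+, so +1.
(a,b)_29: α=3, u≡12; β=2, v≡19 (mod 29); (12|29)=-1, (19|29)=-1; sign (−1)^0·-1^2·-1^3 = -1.
(a,b)_11: α=2, u≡10; β=2, v≡3 (mod 11); (10|11)=-1, (3|11)=+1; sign (−1)^0·-1^2·+1^2 = +1.
(a,b)_23: α=3, u≡21; β=2, v≡3 (mod 23); (21|23)=-1, (3|23)=+1; sign (−1)^0·-1^2·+1^3 = +1.
(a,b)_2: α=-12, β=-8; u≡5, v≡3 (mod 8); ε(u)ε(v)=0·1, αω(v)=-12·1, βω(u)=-8·1; sum ≡ 0  ⇒  +1.
(a,b)_13: α=3, u≡4; β=2, v≡3 (mod 13); (4|13)=+1, (3|13)=+1; sign (−1)^0·+1^2·+1^3 = +1.
(a,b)_3: α=6, u≡2; β=1, v≡1 (mod 3); (2|3)=-1, (1|3)=+1; sign (−1)^0·-1^1·+1^6 = -1.
(-1153243, 3 / ℚ) ramifies at {3, 7, 19, 29}: a division algebra.

[3, 7, 19, 29]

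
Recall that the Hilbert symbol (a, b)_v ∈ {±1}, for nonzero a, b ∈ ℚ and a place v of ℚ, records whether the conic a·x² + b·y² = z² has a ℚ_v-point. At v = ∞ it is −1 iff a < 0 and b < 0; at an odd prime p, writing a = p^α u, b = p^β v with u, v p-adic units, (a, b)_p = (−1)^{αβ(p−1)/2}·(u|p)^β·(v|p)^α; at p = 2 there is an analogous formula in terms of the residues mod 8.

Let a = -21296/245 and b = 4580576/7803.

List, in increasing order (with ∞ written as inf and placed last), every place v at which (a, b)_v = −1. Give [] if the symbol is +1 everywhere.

(a, b) ≡ (-55, 42) mod (ℚ^×)²; places V = {2, 3, 5, 7, 11, 13, 17, ∞}.
(a,b)_∞: sgn(-55)=−, sgn(42)=+, so +1.
(a,b)_7: α=-2, u≡1; β=1, v≡3 (mod 7); (1|7)=+1, (3|7)=-1; sign (−1)^0·+1^1·-1^-2 = +1.
(a,b)_11: α=3, u≡2; β=2, v≡4 (mod 11); (2|11)=-1, (4|11)=+1; sign (−1)^0·-1^2·+1^3 = +1.
(a,b)_17: α=0, u≡8; β=-2, v≡13 (mod 17); (8|17)=+1, (13|17)=+1; sign (−1)^0·+1^-2·+1^0 = +1.
(a,b)_3: α=0, u≡2; β=-3, v≡2 (mod 3); (2|3)=-1, (2|3)=-1; sign (−1)^0·-1^-3·-1^0 = -1.
(a,b)_5: α=-1, u≡1; β=0, v≡2 (mod 5); (1|5)=+1, (2|5)=-1; sign (−1)^0·+1^0·-1^-1 = -1.
(a,b)_13: α=0, u≡1; β=2, v≡4 (mod 13); (1|13)=+1, (4|13)=+1; sign (−1)^0·+1^2·+1^0 = +1.
(a,b)_2: α=4, β=5; u≡1, v≡5 (mod 8); ε(u)ε(v)=0·0, αω(v)=4·1, βω(u)=5·0; sum ≡ 0  ⇒  +1.
|Ram(-55, 42)| = 2, even; anisotropic at {3, 5}.

[3, 5]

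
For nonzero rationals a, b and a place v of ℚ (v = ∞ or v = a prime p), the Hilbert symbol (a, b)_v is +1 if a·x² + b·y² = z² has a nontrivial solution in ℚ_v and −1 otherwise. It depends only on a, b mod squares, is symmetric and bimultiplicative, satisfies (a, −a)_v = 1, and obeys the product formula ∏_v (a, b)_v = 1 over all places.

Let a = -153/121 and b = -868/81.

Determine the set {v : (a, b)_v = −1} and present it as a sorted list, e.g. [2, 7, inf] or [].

Mod squares: a ≡ -17, b ≡ -217. Check v ∈ {∞, 2, 3, 7, 11, 17, 31}.
v=17: a=17^1·(≡4), b=17^0·(≡13) mod 17; (4|17)=+1, (13|17)=+1; (−1)^{1·0·8}·(+1)^0·(+1)^1 = +1.
v=31: a=31^0·(≡20), b=31^1·(≡23) mod 31; (20|31)=+1, (23|31)=-1; (−1)^{0·1·15}·(+1)^1·(-1)^0 = +1.
v=3: a=3^2·(≡1), b=3^-4·(≡2) mod 3; (1|3)=+1, (2|3)=-1; (−1)^{2·-4·1}·(+1)^-4·(-1)^2 = +1.
v=7: a=7^0·(≡4), b=7^1·(≡4) mod 7; (4|7)=+1, (4|7)=+1; (−1)^{0·1·3}·(+1)^1·(+1)^0 = +1.
v=2: v_2(a)=0, v_2(b)=2; units ≡ 7, 7 (mod 8); ε·ε+αω+βω = 1·1+0·0+2·0 ≡ 1  ⇒  (a,b)_2 = -1.
v=∞: -17 < 0 and -217 < 0  ⇒  (a,b)_∞ = -1.
v=11: a=11^-2·(≡1), b=11^0·(≡3) mod 11; (1|11)=+1, (3|11)=+1; (−1)^{-2·0·5}·(+1)^0·(+1)^-2 = +1.
Ram(-17, -217) = {2, ∞}; no ℚ_2-point on the conic.

[2, inf]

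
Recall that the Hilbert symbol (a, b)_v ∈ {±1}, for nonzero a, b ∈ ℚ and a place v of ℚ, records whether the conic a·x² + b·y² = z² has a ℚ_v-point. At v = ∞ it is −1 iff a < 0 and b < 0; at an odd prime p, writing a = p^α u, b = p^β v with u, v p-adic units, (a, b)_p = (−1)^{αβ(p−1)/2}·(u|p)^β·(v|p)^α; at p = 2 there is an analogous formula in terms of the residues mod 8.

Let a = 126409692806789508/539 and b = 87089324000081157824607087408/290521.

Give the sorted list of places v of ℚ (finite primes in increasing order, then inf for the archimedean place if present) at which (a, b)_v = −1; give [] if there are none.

[2, 29]

Mod squares: a ≡ 321563, b ≡ 20387. Check v ∈ {∞, 2, 3, 7, 11, 17, 19, 23, 29, 31, 37, 41}.
v=3: a=3^2·(≡2), b=3^2·(≡2) mod 3; (2|3)=-1, (2|3)=-1; (−1)^{2·2·1}·(-1)^2·(-1)^2 = +1.
v=31: a=31^1·(≡8), b=31^2·(≡10) mod 31; (8|31)=+1, (10|31)=+1; (−1)^{1·2·15}·(+1)^2·(+1)^1 = +1.
v=∞: 321563 > 0 and 20387 > 0  ⇒  (a,b)_∞ = +1.
v=7: a=7^-2·(≡1), b=7^-4·(≡6) mod 7; (1|7)=+1, (6|7)=-1; (−1)^{-2·-4·3}·(+1)^-4·(-1)^-2 = +1.
v=23: a=23^1·(≡7), b=23^2·(≡6) mod 23; (7|23)=-1, (6|23)=+1; (−1)^{1·2·11}·(-1)^2·(+1)^1 = +1.
v=17: a=17^2·(≡4), b=17^4·(≡8) mod 17; (4|17)=+1, (8|17)=+1; (−1)^{2·4·8}·(+1)^4·(+1)^2 = +1.
v=11: a=11^-1·(≡10), b=11^-2·(≡4) mod 11; (10|11)=-1, (4|11)=+1; (−1)^{-1·-2·5}·(-1)^-2·(+1)^-1 = +1.
v=29: a=29^2·(≡2), b=29^3·(≡24) mod 29; (2|29)=-1, (24|29)=+1; (−1)^{2·3·14}·(-1)^3·(+1)^2 = -1.
v=37: a=37^2·(≡16), b=37^3·(≡34) mod 37; (16|37)=+1, (34|37)=+1; (−1)^{2·3·18}·(+1)^3·(+1)^2 = +1.
v=19: a=19^2·(≡5), b=19^3·(≡5) mod 19; (5|19)=+1, (5|19)=+1; (−1)^{2·3·9}·(+1)^3·(+1)^2 = +1.
v=2: v_2(a)=2, v_2(b)=4; units ≡ 3, 3 (mod 8); ε·ε+αω+βω = 1·1+2·1+4·1 ≡ 1  ⇒  (a,b)_2 = -1.
v=41: a=41^1·(≡12), b=41^2·(≡18) mod 41; (12|41)=-1, (18|41)=+1; (−1)^{1·2·20}·(-1)^2·(+1)^1 = +1.
Ram(321563, 20387) = {2, 29}; no ℚ_2-point on the conic.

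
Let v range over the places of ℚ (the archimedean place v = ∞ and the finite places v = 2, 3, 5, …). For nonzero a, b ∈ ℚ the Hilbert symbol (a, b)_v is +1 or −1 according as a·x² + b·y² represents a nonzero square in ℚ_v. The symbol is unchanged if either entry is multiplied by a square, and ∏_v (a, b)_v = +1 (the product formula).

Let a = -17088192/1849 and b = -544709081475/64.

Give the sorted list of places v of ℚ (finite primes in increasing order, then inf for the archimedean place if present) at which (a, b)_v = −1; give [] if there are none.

[3, 11, 29, inf]

(a, b) ≡ (-29667, -121771) mod (ℚ^×)²; places V = {2, 3, 5, 11, 13, 17, 19, 29, 31, 43, 47, ∞}.
(a,b)_2: α=6, β=-6; u≡5, v≡5 (mod 8); ε(u)ε(v)=0·0, αω(v)=6·1, βω(u)=-6·1; sum ≡ 0  ⇒  +1.
(a,b)_31: α=1, u≡16; β=0, v≡4 (mod 31); (16|31)=+1, (4|31)=+1; sign (−1)^0·+1^0·+1^1 = +1.
(a,b)_29: α=1, u≡12; β=1, v≡4 (mod 29); (12|29)=-1, (4|29)=+1; sign (−1)^0·-1^1·+1^1 = -1.
(a,b)_47: α=0, u≡16; β=2, v≡18 (mod 47); (16|47)=+1, (18|47)=+1; sign (−1)^0·+1^2·+1^0 = +1.
(a,b)_19: α=0, u≡11; β=1, v≡18 (mod 19); (11|19)=+1, (18|19)=-1; sign (−1)^0·+1^1·-1^0 = +1.
(a,b)_∞: sgn(-29667)=−, sgn(-121771)=−, so -1.
(a,b)_43: α=-2, u≡8; β=0, v≡5 (mod 43); (8|43)=-1, (5|43)=-1; sign (−1)^0·-1^0·-1^-2 = +1.
(a,b)_5: α=0, u≡2; β=2, v≡4 (mod 5); (2|5)=-1, (4|5)=+1; sign (−1)^0·-1^2·+1^0 = +1.
(a,b)_17: α=0, u≡16; β=1, v≡14 (mod 17); (16|17)=+1, (14|17)=-1; sign (−1)^0·+1^1·-1^0 = +1.
(a,b)_11: α=1, u≡3; β=0, v≡10 (mod 11); (3|11)=+1, (10|11)=-1; sign (−1)^0·+1^0·-1^1 = -1.
(a,b)_3: α=3, u≡2; β=4, v≡2 (mod 3); (2|3)=-1, (2|3)=-1; sign (−1)^0·-1^4·-1^3 = -1.
(a,b)_13: α=0, u≡3; β=1, v≡8 (mod 13); (3|13)=+1, (8|13)=-1; sign (−1)^0·+1^1·-1^0 = +1.
|Ram(-29667, -121771)| = 4, even; anisotropic at {3, 11, 29, ∞}.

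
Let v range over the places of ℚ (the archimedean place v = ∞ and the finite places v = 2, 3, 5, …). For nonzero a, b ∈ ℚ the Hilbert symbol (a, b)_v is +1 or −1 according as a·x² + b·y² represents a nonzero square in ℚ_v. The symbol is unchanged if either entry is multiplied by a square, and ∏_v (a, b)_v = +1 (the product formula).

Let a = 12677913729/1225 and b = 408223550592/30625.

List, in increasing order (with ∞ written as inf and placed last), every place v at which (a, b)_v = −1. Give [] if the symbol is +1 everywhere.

(a, b) ≡ (49321, 34658) mod (ℚ^×)²; places V = {2, 3, 5, 7, 11, 13, 31, 37, 43, ∞}.
(a,b)_7: α=-2, u≡3; β=-2, v≡2 (mod 7); (3|7)=-1, (2|7)=+1; sign (−1)^0·-1^-2·+1^-2 = +1.
(a,b)_3: α=2, u≡1; β=2, v≡2 (mod 3); (1|3)=+1, (2|3)=-1; sign (−1)^0·+1^2·-1^2 = +1.
(a,b)_31: α=1, u≡2; β=1, v≡8 (mod 31); (2|31)=+1, (8|31)=+1; sign (−1)^1·+1^1·+1^1 = -1.
(a,b)_13: α=4, u≡10; β=3, v≡12 (mod 13); (10|13)=+1, (12|13)=+1; sign (−1)^0·+1^3·+1^4 = +1.
(a,b)_43: α=1, u≡32; β=1, v≡3 (mod 43); (32|43)=-1, (3|43)=-1; sign (−1)^1·-1^1·-1^1 = -1.
(a,b)_5: α=-2, u≡1; β=-4, v≡3 (mod 5); (1|5)=+1, (3|5)=-1; sign (−1)^0·+1^-4·-1^-2 = +1.
(a,b)_37: α=1, u≡21; β=0, v≡7 (mod 37); (21|37)=+1, (7|37)=+1; sign (−1)^0·+1^0·+1^1 = +1.
(a,b)_2: α=0, β=7; u≡1, v≡1 (mod 8); ε(u)ε(v)=0·0, αω(v)=0·0, βω(u)=7·0; sum ≡ 0  ⇒  +1.
(a,b)_∞: sgn(49321)=+, sgn(34658)=+, so +1.
(a,b)_11: α=0, u≡2; β=2, v≡7 (mod 11); (2|11)=-1, (7|11)=-1; sign (−1)^0·-1^2·-1^0 = +1.
(49321, 34658 / ℚ) ramifies at {31, 43}: a division algebra.

[31, 43]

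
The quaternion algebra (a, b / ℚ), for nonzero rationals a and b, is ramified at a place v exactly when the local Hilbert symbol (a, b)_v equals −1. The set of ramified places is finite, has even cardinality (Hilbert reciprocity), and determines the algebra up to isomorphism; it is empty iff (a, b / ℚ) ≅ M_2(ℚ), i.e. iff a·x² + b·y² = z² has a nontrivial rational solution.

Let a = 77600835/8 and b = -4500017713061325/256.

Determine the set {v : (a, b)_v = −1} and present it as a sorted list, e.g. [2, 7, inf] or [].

Mod squares: a ≡ 6630, b ≡ -357. Check v ∈ {∞, 2, 3, 5, 7, 13, 17}.
v=17: a=17^3·(≡13), b=17^5·(≡9) mod 17; (13|17)=+1, (9|17)=+1; (−1)^{3·5·8}·(+1)^5·(+1)^3 = +1.
v=7: a=7^0·(≡4), b=7^3·(≡6) mod 7; (4|7)=+1, (6|7)=-1; (−1)^{0·3·3}·(+1)^3·(-1)^0 = +1.
v=3: a=3^5·(≡2), b=3^7·(≡1) mod 3; (2|3)=-1, (1|3)=+1; (−1)^{5·7·1}·(-1)^7·(+1)^5 = +1.
v=2: v_2(a)=-3, v_2(b)=-8; units ≡ 3, 3 (mod 8); ε·ε+αω+βω = 1·1+-3·1+-8·1 ≡ 0  ⇒  (a,b)_2 = +1.
v=13: a=13^1·(≡9), b=13^2·(≡8) mod 13; (9|13)=+1, (8|13)=-1; (−1)^{1·2·6}·(+1)^2·(-1)^1 = -1.
v=∞: 6630 > 0 and -357 < 0  ⇒  (a,b)_∞ = +1.
v=5: a=5^1·(≡4), b=5^2·(≡2) mod 5; (4|5)=+1, (2|5)=-1; (−1)^{1·2·2}·(+1)^2·(-1)^1 = -1.
Ram(6630, -357) = {5, 13}; no ℚ_5-point on the conic.

[5, 13]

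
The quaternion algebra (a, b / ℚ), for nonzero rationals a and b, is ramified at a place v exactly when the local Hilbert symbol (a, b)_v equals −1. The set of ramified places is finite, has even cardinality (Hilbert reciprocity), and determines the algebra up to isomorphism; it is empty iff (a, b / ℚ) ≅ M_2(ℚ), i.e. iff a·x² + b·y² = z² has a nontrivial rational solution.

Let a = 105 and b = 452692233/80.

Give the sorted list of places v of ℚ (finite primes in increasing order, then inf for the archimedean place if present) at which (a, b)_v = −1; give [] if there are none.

(a, b) ≡ (105, 63365) mod (ℚ^×)²; places V = {2, 3, 5, 7, 19, 23, 29, ∞}.
(a,b)_19: α=0, u≡10; β=1, v≡10 (mod 19); (10|19)=-1, (10|19)=-1; sign (−1)^0·-1^1·-1^0 = -1.
(a,b)_23: α=0, u≡13; β=1, v≡4 (mod 23); (13|23)=+1, (4|23)=+1; sign (−1)^0·+1^1·+1^0 = +1.
(a,b)_29: α=0, u≡18; β=1, v≡2 (mod 29); (18|29)=-1, (2|29)=-1; sign (−1)^0·-1^1·-1^0 = -1.
(a,b)_7: α=1, u≡1; β=2, v≡1 (mod 7); (1|7)=+1, (1|7)=+1; sign (−1)^0·+1^2·+1^1 = +1.
(a,b)_5: α=1, u≡1; β=-1, v≡3 (mod 5); (1|5)=+1, (3|5)=-1; sign (−1)^0·+1^-1·-1^1 = -1.
(a,b)_∞: sgn(105)=+, sgn(63365)=+, so +1.
(a,b)_3: α=1, u≡2; β=6, v≡2 (mod 3); (2|3)=-1, (2|3)=-1; sign (−1)^0·-1^6·-1^1 = -1.
(a,b)_2: α=0, β=-4; u≡1, v≡5 (mod 8); ε(u)ε(v)=0·0, αω(v)=0·1, βω(u)=-4·0; sum ≡ 0  ⇒  +1.
Ram(105, 63365) = {3, 5, 19, 29}; no ℚ_3-point on the conic.

[3, 5, 19, 29]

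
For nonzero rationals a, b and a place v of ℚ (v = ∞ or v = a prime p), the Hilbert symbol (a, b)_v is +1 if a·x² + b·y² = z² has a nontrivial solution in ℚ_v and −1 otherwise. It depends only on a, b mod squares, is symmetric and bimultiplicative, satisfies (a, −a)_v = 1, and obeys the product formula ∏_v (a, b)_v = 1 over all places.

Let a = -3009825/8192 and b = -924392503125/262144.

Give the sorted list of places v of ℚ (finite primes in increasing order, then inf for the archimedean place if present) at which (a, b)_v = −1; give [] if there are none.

(a, b) ≡ (-546, -5) mod (ℚ^×)²; places V = {2, 3, 5, 7, 13, ∞}.
(a,b)_2: α=-13, β=-18; u≡7, v≡3 (mod 8); ε(u)ε(v)=1·1, αω(v)=-13·1, βω(u)=-18·0; sum ≡ 0  ⇒  +1.
(a,b)_3: α=3, u≡1; β=6, v≡1 (mod 3); (1|3)=+1, (1|3)=+1; sign (−1)^0·+1^6·+1^3 = +1.
(a,b)_5: α=2, u≡1; β=5, v≡1 (mod 5); (1|5)=+1, (1|5)=+1; sign (−1)^0·+1^5·+1^2 = +1.
(a,b)_∞: sgn(-546)=−, sgn(-5)=−, so -1.
(a,b)_7: α=3, u≡5; β=4, v≡4 (mod 7); (5|7)=-1, (4|7)=+1; sign (−1)^0·-1^4·+1^3 = +1.
(a,b)_13: α=1, u≡9; β=2, v≡6 (mod 13); (9|13)=+1, (6|13)=-1; sign (−1)^0·+1^2·-1^1 = -1.
Ram(-546, -5) = {13, ∞}; no ℚ_13-point on the conic.

[13, inf]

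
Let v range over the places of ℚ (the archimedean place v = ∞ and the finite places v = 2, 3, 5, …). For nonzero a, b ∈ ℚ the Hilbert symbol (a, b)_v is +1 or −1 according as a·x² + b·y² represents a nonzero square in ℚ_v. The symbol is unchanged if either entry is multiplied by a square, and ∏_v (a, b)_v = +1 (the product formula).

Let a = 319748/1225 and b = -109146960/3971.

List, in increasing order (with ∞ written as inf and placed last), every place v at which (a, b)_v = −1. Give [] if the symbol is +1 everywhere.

[3, 5, 13, 43]

(a, b) ≡ (473, -49335) mod (ℚ^×)²; places V = {2, 3, 5, 7, 11, 13, 19, 23, 43, ∞}.
(a,b)_3: α=0, u≡2; β=3, v≡1 (mod 3); (2|3)=-1, (1|3)=+1; sign (−1)^0·-1^3·+1^0 = -1.
(a,b)_11: α=1, u≡7; β=-1, v≡5 (mod 11); (7|11)=-1, (5|11)=+1; sign (−1)^1·-1^-1·+1^1 = +1.
(a,b)_5: α=-2, u≡2; β=1, v≡3 (mod 5); (2|5)=-1, (3|5)=-1; sign (−1)^0·-1^1·-1^-2 = -1.
(a,b)_2: α=2, β=4; u≡1, v≡1 (mod 8); ε(u)ε(v)=0·0, αω(v)=2·0, βω(u)=4·0; sum ≡ 0  ⇒  +1.
(a,b)_23: α=0, u≡8; β=1, v≡20 (mod 23); (8|23)=+1, (20|23)=-1; sign (−1)^0·+1^1·-1^0 = +1.
(a,b)_∞: sgn(473)=+, sgn(-49335)=−, so +1.
(a,b)_43: α=1, u≡6; β=0, v≡39 (mod 43); (6|43)=+1, (39|43)=-1; sign (−1)^0·+1^0·-1^1 = -1.
(a,b)_7: α=-2, u≡4; β=0, v≡4 (mod 7); (4|7)=+1, (4|7)=+1; sign (−1)^0·+1^0·+1^-2 = +1.
(a,b)_13: α=2, u≡11; β=3, v≡1 (mod 13); (11|13)=-1, (1|13)=+1; sign (−1)^0·-1^3·+1^2 = -1.
(a,b)_19: α=0, u≡6; β=-2, v≡2 (mod 19); (6|19)=+1, (2|19)=-1; sign (−1)^0·+1^-2·-1^0 = +1.
|Ram(473, -49335)| = 4, even; anisotropic at {3, 5, 13, 43}.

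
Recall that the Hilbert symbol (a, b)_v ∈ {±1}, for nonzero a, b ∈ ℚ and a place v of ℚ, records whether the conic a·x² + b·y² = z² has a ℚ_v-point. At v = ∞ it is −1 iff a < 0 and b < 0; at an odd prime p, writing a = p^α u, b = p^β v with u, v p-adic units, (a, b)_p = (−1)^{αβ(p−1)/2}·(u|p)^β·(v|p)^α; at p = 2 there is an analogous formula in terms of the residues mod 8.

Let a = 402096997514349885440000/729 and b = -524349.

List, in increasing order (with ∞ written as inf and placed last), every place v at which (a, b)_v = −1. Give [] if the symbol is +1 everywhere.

[2, 11, 19, 47]

Mod squares: a ≡ 198552299, b ≡ -1189. Check v ∈ {∞, 2, 3, 5, 7, 11, 17, 19, 29, 41, 47}.
v=5: a=5^4·(≡1), b=5^0·(≡1) mod 5; (1|5)=+1, (1|5)=+1; (−1)^{4·0·2}·(+1)^0·(+1)^4 = +1.
v=47: a=47^1·(≡17), b=47^0·(≡30) mod 47; (17|47)=+1, (30|47)=-1; (−1)^{1·0·23}·(+1)^0·(-1)^1 = -1.
v=41: a=41^3·(≡19), b=41^1·(≡3) mod 41; (19|41)=-1, (3|41)=-1; (−1)^{3·1·20}·(-1)^1·(-1)^3 = +1.
v=7: a=7^6·(≡1), b=7^2·(≡2) mod 7; (1|7)=+1, (2|7)=+1; (−1)^{6·2·3}·(+1)^2·(+1)^6 = +1.
v=11: a=11^1·(≡1), b=11^0·(≡10) mod 11; (1|11)=+1, (10|11)=-1; (−1)^{1·0·5}·(+1)^0·(-1)^1 = -1.
v=19: a=19^1·(≡6), b=19^0·(≡13) mod 19; (6|19)=+1, (13|19)=-1; (−1)^{1·0·9}·(+1)^0·(-1)^1 = -1.
v=17: a=17^1·(≡7), b=17^0·(≡16) mod 17; (7|17)=-1, (16|17)=+1; (−1)^{1·0·8}·(-1)^0·(+1)^1 = +1.
v=∞: 198552299 > 0 and -1189 < 0  ⇒  (a,b)_∞ = +1.
v=2: v_2(a)=14, v_2(b)=0; units ≡ 3, 3 (mod 8); ε·ε+αω+βω = 1·1+14·1+0·1 ≡ 1  ⇒  (a,b)_2 = -1.
v=29: a=29^1·(≡12), b=29^1·(≡15) mod 29; (12|29)=-1, (15|29)=-1; (−1)^{1·1·14}·(-1)^1·(-1)^1 = +1.
v=3: a=3^-6·(≡2), b=3^2·(≡2) mod 3; (2|3)=-1, (2|3)=-1; (−1)^{-6·2·1}·(-1)^2·(-1)^-6 = +1.
|Ram(198552299, -1189)| = 4, even; anisotropic at {2, 11, 19, 47}.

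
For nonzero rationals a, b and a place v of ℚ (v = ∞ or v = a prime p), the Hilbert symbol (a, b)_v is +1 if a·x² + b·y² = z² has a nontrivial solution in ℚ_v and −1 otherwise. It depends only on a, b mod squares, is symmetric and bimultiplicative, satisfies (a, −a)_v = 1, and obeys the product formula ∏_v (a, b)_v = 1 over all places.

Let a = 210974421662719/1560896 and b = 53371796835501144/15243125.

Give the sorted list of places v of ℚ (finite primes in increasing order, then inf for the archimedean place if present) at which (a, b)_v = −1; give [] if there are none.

[11, 29]

Mod squares: a ≡ 70499, b ≡ 10846. Check v ∈ {∞, 2, 3, 5, 7, 11, 13, 17, 29, 31, 43}.
v=13: a=13^3·(≡6), b=13^4·(≡3) mod 13; (6|13)=-1, (3|13)=+1; (−1)^{3·4·6}·(-1)^4·(+1)^3 = +1.
v=31: a=31^2·(≡19), b=31^0·(≡13) mod 31; (19|31)=+1, (13|31)=-1; (−1)^{2·0·15}·(+1)^0·(-1)^2 = +1.
v=11: a=11^1·(≡10), b=11^3·(≡6) mod 11; (10|11)=-1, (6|11)=-1; (−1)^{1·3·5}·(-1)^3·(-1)^1 = -1.
v=5: a=5^0·(≡4), b=5^-4·(≡1) mod 5; (4|5)=+1, (1|5)=+1; (−1)^{0·-4·2}·(+1)^-4·(+1)^0 = +1.
v=2: v_2(a)=-6, v_2(b)=3; units ≡ 3, 7 (mod 8); ε·ε+αω+βω = 1·1+-6·0+3·1 ≡ 0  ⇒  (a,b)_2 = +1.
v=3: a=3^0·(≡2), b=3^6·(≡1) mod 3; (2|3)=-1, (1|3)=+1; (−1)^{0·6·1}·(-1)^6·(+1)^0 = +1.
v=17: a=17^3·(≡2), b=17^3·(≡1) mod 17; (2|17)=+1, (1|17)=+1; (−1)^{3·3·8}·(+1)^3·(+1)^3 = +1.
v=29: a=29^-3·(≡20), b=29^-3·(≡18) mod 29; (20|29)=+1, (18|29)=-1; (−1)^{-3·-3·14}·(+1)^-3·(-1)^-3 = -1.
v=∞: 70499 > 0 and 10846 > 0  ⇒  (a,b)_∞ = +1.
v=43: a=43^2·(≡34), b=43^0·(≡36) mod 43; (34|43)=-1, (36|43)=+1; (−1)^{2·0·21}·(-1)^0·(+1)^2 = +1.
v=7: a=7^0·(≡1), b=7^2·(≡3) mod 7; (1|7)=+1, (3|7)=-1; (−1)^{0·2·3}·(+1)^2·(-1)^0 = +1.
|Ram(70499, 10846)| = 2, even; anisotropic at {11, 29}.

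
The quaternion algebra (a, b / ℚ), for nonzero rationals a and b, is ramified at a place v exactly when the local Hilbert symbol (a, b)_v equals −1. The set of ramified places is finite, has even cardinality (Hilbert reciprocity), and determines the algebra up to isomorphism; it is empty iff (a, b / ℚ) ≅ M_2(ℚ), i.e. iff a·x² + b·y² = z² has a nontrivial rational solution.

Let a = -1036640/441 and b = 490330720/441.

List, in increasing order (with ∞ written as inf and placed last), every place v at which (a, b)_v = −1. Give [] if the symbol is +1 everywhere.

Mod squares: a ≡ -64790, b ≡ 253270. Check v ∈ {∞, 2, 3, 5, 7, 11, 19, 31, 43}.
v=7: a=7^-2·(≡2), b=7^-2·(≡6) mod 7; (2|7)=+1, (6|7)=-1; (−1)^{-2·-2·3}·(+1)^-2·(-1)^-2 = +1.
v=5: a=5^1·(≡2), b=5^1·(≡4) mod 5; (2|5)=-1, (4|5)=+1; (−1)^{1·1·2}·(-1)^1·(+1)^1 = -1.
v=11: a=11^1·(≡8), b=11^2·(≡8) mod 11; (8|11)=-1, (8|11)=-1; (−1)^{1·2·5}·(-1)^2·(-1)^1 = -1.
v=3: a=3^-2·(≡1), b=3^-2·(≡1) mod 3; (1|3)=+1, (1|3)=+1; (−1)^{-2·-2·1}·(+1)^-2·(+1)^-2 = +1.
v=31: a=31^1·(≡19), b=31^1·(≡3) mod 31; (19|31)=+1, (3|31)=-1; (−1)^{1·1·15}·(+1)^1·(-1)^1 = +1.
v=∞: -64790 < 0 and 253270 > 0  ⇒  (a,b)_∞ = +1.
v=19: a=19^1·(≡2), b=19^1·(≡4) mod 19; (2|19)=-1, (4|19)=+1; (−1)^{1·1·9}·(-1)^1·(+1)^1 = +1.
v=2: v_2(a)=5, v_2(b)=5; units ≡ 5, 3 (mod 8); ε·ε+αω+βω = 0·1+5·1+5·1 ≡ 0  ⇒  (a,b)_2 = +1.
v=43: a=43^0·(≡16), b=43^1·(≡39) mod 43; (16|43)=+1, (39|43)=-1; (−1)^{0·1·21}·(+1)^1·(-1)^0 = +1.
|Ram(-64790, 253270)| = 2, even; anisotropic at {5, 11}.

[5, 11]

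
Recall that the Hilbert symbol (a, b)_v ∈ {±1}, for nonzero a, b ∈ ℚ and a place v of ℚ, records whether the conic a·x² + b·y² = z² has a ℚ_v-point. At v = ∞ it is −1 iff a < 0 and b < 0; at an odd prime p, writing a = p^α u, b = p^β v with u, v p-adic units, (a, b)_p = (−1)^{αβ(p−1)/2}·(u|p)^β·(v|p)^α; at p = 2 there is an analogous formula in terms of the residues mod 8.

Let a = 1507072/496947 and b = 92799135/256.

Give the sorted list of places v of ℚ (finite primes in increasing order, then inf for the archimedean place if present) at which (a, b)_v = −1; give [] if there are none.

Mod squares: a ≡ 21, b ≡ 85215. Check v ∈ {∞, 2, 3, 5, 7, 11, 13, 19, 23, 29, 37}.
v=11: a=11^-2·(≡7), b=11^2·(≡5) mod 11; (7|11)=-1, (5|11)=+1; (−1)^{-2·2·5}·(-1)^2·(+1)^-2 = +1.
v=13: a=13^0·(≡11), b=13^1·(≡12) mod 13; (11|13)=-1, (12|13)=+1; (−1)^{0·1·6}·(-1)^1·(+1)^0 = -1.
v=3: a=3^-1·(≡1), b=3^3·(≡1) mod 3; (1|3)=+1, (1|3)=+1; (−1)^{-1·3·1}·(+1)^3·(+1)^-1 = -1.
v=7: a=7^1·(≡6), b=7^0·(≡4) mod 7; (6|7)=-1, (4|7)=+1; (−1)^{1·0·3}·(-1)^0·(+1)^1 = +1.
v=23: a=23^0·(≡15), b=23^1·(≡13) mod 23; (15|23)=-1, (13|23)=+1; (−1)^{0·1·11}·(-1)^1·(+1)^0 = -1.
v=2: v_2(a)=8, v_2(b)=-8; units ≡ 5, 7 (mod 8); ε·ε+αω+βω = 0·1+8·0+-8·1 ≡ 0  ⇒  (a,b)_2 = +1.
v=29: a=29^2·(≡27), b=29^0·(≡28) mod 29; (27|29)=-1, (28|29)=+1; (−1)^{2·0·14}·(-1)^0·(+1)^2 = +1.
v=37: a=37^-2·(≡7), b=37^0·(≡28) mod 37; (7|37)=+1, (28|37)=+1; (−1)^{-2·0·18}·(+1)^0·(+1)^-2 = +1.
v=∞: 21 > 0 and 85215 > 0  ⇒  (a,b)_∞ = +1.
v=5: a=5^0·(≡1), b=5^1·(≡2) mod 5; (1|5)=+1, (2|5)=-1; (−1)^{0·1·2}·(+1)^1·(-1)^0 = +1.
v=19: a=19^0·(≡15), b=19^1·(≡7) mod 19; (15|19)=-1, (7|19)=+1; (−1)^{0·1·9}·(-1)^1·(+1)^0 = -1.
(21, 85215 / ℚ) ramifies at {3, 13, 19, 23}: a division algebra.

[3, 13, 19, 23]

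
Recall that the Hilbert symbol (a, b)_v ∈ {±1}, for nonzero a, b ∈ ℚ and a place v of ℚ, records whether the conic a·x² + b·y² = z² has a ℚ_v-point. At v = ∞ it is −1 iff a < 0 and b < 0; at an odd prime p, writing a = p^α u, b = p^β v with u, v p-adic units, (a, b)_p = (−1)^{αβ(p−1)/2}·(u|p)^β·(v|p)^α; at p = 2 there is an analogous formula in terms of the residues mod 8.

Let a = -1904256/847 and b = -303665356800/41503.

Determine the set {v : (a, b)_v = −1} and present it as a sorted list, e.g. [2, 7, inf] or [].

Mod squares: a ≡ -23142, b ≡ -2306486. Check v ∈ {∞, 2, 3, 5, 7, 11, 13, 19, 23, 29}.
v=13: a=13^0·(≡5), b=13^1·(≡6) mod 13; (5|13)=-1, (6|13)=-1; (−1)^{0·1·6}·(-1)^1·(-1)^0 = -1.
v=23: a=23^0·(≡10), b=23^1·(≡14) mod 23; (10|23)=-1, (14|23)=-1; (−1)^{0·1·11}·(-1)^1·(-1)^0 = -1.
v=11: a=11^-2·(≡6), b=11^-2·(≡4) mod 11; (6|11)=-1, (4|11)=+1; (−1)^{-2·-2·5}·(-1)^-2·(+1)^-2 = +1.
v=19: a=19^1·(≡7), b=19^1·(≡9) mod 19; (7|19)=+1, (9|19)=+1; (−1)^{1·1·9}·(+1)^1·(+1)^1 = -1.
v=7: a=7^-1·(≡5), b=7^-3·(≡3) mod 7; (5|7)=-1, (3|7)=-1; (−1)^{-1·-3·3}·(-1)^-3·(-1)^-1 = -1.
v=∞: -23142 < 0 and -2306486 < 0  ⇒  (a,b)_∞ = -1.
v=29: a=29^1·(≡18), b=29^1·(≡28) mod 29; (18|29)=-1, (28|29)=+1; (−1)^{1·1·14}·(-1)^1·(+1)^1 = -1.
v=5: a=5^0·(≡2), b=5^2·(≡1) mod 5; (2|5)=-1, (1|5)=+1; (−1)^{0·2·2}·(-1)^2·(+1)^0 = +1.
v=3: a=3^3·(≡2), b=3^2·(≡1) mod 3; (2|3)=-1, (1|3)=+1; (−1)^{3·2·1}·(-1)^2·(+1)^3 = +1.
v=2: v_2(a)=7, v_2(b)=13; units ≡ 5, 5 (mod 8); ε·ε+αω+βω = 0·0+7·1+13·1 ≡ 0  ⇒  (a,b)_2 = +1.
(-23142, -2306486 / ℚ) ramifies at {7, 13, 19, 23, 29, ∞}: a division algebra.

[7, 13, 19, 23, 29, inf]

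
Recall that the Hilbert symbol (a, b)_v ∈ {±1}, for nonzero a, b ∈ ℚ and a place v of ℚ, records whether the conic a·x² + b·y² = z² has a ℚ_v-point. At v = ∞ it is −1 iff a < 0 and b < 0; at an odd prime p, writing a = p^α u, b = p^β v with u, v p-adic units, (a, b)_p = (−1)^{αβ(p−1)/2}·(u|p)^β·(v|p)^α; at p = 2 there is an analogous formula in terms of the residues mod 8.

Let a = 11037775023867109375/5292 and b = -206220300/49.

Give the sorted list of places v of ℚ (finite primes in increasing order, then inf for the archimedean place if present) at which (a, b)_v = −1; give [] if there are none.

(a, b) ≡ (4485, -17043) mod (ℚ^×)²; places V = {2, 3, 5, 7, 11, 13, 19, 23, ∞}.
(a,b)_7: α=-2, u≡6; β=-2, v≡1 (mod 7); (6|7)=-1, (1|7)=+1; sign (−1)^0·-1^-2·+1^-2 = +1.
(a,b)_∞: sgn(4485)=+, sgn(-17043)=−, so +1.
(a,b)_11: α=4, u≡7; β=2, v≡8 (mod 11); (7|11)=-1, (8|11)=-1; sign (−1)^0·-1^2·-1^4 = +1.
(a,b)_3: α=-3, u≡1; β=1, v≡1 (mod 3); (1|3)=+1, (1|3)=+1; sign (−1)^1·+1^1·+1^-3 = -1.
(a,b)_2: α=-2, β=2; u≡5, v≡5 (mod 8); ε(u)ε(v)=0·0, αω(v)=-2·1, βω(u)=2·1; sum ≡ 0  ⇒  +1.
(a,b)_23: α=3, u≡10; β=1, v≡12 (mod 23); (10|23)=-1, (12|23)=+1; sign (−1)^1·-1^1·+1^3 = +1.
(a,b)_13: α=3, u≡7; β=1, v≡2 (mod 13); (7|13)=-1, (2|13)=-1; sign (−1)^0·-1^1·-1^3 = +1.
(a,b)_19: α=2, u≡4; β=1, v≡8 (mod 19); (4|19)=+1, (8|19)=-1; sign (−1)^0·+1^1·-1^2 = +1.
(a,b)_5: α=7, u≡2; β=2, v≡2 (mod 5); (2|5)=-1, (2|5)=-1; sign (−1)^0·-1^2·-1^7 = -1.
Ram(4485, -17043) = {3, 5}; no ℚ_3-point on the conic.

[3, 5]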